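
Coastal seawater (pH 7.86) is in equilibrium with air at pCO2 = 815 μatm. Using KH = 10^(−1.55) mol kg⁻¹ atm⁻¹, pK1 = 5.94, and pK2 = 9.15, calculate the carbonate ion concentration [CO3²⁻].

[CO2*] = KH · pCO2 = 10^(−1.55) × 815×10^-6 = 2.297×10^-5 mol/kg
α₀ = 1/(1 + K1/[H⁺] + K1K2/[H⁺]²) = 1/(1 + 10^+1.92 + 10^+0.63) = 0.01131
DIC = [CO2*]/α₀ = 2.297×10^-5 / 0.01131 = 2.032 mmol/kg
[CO3²⁻] = α₂·DIC; α₂ = 0.04823, so [CO3²⁻] = 0.04823 × 2.032 = 0.0980 mmol/kg

[CO3²⁻] = 0.0980 mmol/kg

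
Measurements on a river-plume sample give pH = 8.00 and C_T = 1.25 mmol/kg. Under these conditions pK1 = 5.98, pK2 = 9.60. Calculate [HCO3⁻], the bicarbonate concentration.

α₁ = 1 / (1 + [H⁺]/K1 + K2/[H⁺]) = 1 / (1 + 10^-2.02 + 10^-1.60)
   = 1 / (1 + 0.0095499 + 0.025119) = 1/1.0347 = 0.9665
[HCO3⁻] = α₁ × DIC = 0.9665 × 1.25 = 1.21 mmol/kg

[HCO3⁻] = 1.21 mmol/kg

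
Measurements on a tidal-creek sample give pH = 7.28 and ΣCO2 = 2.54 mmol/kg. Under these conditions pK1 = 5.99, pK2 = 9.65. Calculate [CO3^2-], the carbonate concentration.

α₂ = 1 / (1 + [H⁺]/K2 + [H⁺]²/(K1K2)) = 1 / (1 + 10^+2.37 + 10^+1.08)
   = 1 / (1 + 234.42 + 12.023) = 1/247.45 = 0.004041
[CO3²⁻] = α₂ × DIC = 0.004041 × 2.54 = 0.0103 mmol/kg = 10.3 μmol/kg

[CO3²⁻] = 10.3 μmol/kg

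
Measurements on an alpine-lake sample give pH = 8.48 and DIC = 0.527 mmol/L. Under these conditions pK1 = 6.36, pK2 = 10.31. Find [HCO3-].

[HCO3⁻] = 0.515 mmol/L

α₁ = 1 / (1 + [H⁺]/K1 + K2/[H⁺]) = 1 / (1 + 10^-2.12 + 10^-1.83)
   = 1 / (1 + 0.0075858 + 0.014791) = 1/1.0224 = 0.9781
[HCO3⁻] = α₁ × DIC = 0.9781 × 0.527 = 0.515 mmol/L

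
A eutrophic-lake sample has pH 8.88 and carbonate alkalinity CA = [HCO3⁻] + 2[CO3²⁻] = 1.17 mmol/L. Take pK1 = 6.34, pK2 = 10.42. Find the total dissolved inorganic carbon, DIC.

DIC = 1.14 mmol/L

CA = [HCO3⁻] + 2[CO3²⁻] = (α₁ + 2α₂)·DIC
At pH 8.88: [H⁺]/K1 = 10^-2.54 = 0.0028840, K2/[H⁺] = 10^-1.54 = 0.028840
α₁ = 1/(1 + 0.0028840 + 0.028840) = 1/1.0317 = 0.9693; α₂ = α₁·K2/[H⁺] = 0.02795
α₁ + 2α₂ = 1.0252
DIC = CA / (α₁ + 2α₂) = 1.17 / 1.0252 = 1.14 mmol/L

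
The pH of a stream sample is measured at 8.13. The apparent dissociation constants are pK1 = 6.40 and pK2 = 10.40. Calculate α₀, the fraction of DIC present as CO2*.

α₀ = 0.0182

α₀ = 1 / (1 + K1/[H⁺] + K1K2/[H⁺]²) = 1 / (1 + 10^+1.73 + 10^-0.54)
   = 1 / (1 + 53.703 + 0.28840) = 1/54.992 = 0.01818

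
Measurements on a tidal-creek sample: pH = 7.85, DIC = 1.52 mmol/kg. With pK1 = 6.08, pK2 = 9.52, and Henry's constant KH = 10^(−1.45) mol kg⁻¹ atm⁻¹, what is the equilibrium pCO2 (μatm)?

pCO2 = 701 μatm

α₀ = 1 / (1 + K1/[H⁺] + K1K2/[H⁺]²) = 1 / (1 + 10^+1.77 + 10^+0.10)
   = 1 / (1 + 58.884 + 1.2589) = 1/61.143 = 0.01636
[CO2*] = α₀ × DIC = 0.01636 × 1.52 = 0.02486 mmol/kg
pCO2 = [CO2*]/KH = 2.486×10^-5 / 3.548×10^-2 = 701 μatm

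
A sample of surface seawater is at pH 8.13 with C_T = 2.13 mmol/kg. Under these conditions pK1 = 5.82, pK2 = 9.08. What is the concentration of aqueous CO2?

α₀ = 1 / (1 + K1/[H⁺] + K1K2/[H⁺]²) = 1 / (1 + 10^+2.31 + 10^+1.36)
   = 1 / (1 + 204.17 + 22.909) = 1/228.08 = 0.004384
[CO2*] = α₀ × DIC = 0.004384 × 2.13 = 0.00934 mmol/kg = 9.34 μmol/kg

[CO2*] = 9.34 μmol/kg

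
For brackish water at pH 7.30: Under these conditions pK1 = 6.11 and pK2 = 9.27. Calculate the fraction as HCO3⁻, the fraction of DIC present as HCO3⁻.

α₁ = 0.930

α₁ = 1 / (1 + [H⁺]/K1 + K2/[H⁺]) = 1 / (1 + 10^-1.19 + 10^-1.97)
   = 1 / (1 + 0.064565 + 0.010715) = 1/1.0753 = 0.9300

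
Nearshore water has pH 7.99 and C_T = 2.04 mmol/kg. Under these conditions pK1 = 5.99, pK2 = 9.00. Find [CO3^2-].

α₂ = 1 / (1 + [H⁺]/K2 + [H⁺]²/(K1K2)) = 1 / (1 + 10^+1.01 + 10^-0.99)
   = 1 / (1 + 10.233 + 0.10233) = 1/11.335 = 0.08822
[CO3²⁻] = α₂ × DIC = 0.08822 × 2.04 = 0.180 mmol/kg

[CO3²⁻] = 0.180 mmol/kg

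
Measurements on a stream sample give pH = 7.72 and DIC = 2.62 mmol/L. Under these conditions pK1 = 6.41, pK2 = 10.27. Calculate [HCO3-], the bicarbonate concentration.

α₁ = 1 / (1 + [H⁺]/K1 + K2/[H⁺]) = 1 / (1 + 10^-1.31 + 10^-2.55)
   = 1 / (1 + 0.048978 + 0.0028184) = 1/1.0518 = 0.9508
[HCO3⁻] = α₁ × DIC = 0.9508 × 2.62 = 2.49 mmol/L

[HCO3⁻] = 2.49 mmol/L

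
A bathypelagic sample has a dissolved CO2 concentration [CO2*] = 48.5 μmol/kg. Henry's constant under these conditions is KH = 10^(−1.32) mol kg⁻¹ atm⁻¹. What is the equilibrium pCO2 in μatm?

pCO2 = 1010 μatm

KH = 10^(−1.32) = 4.786×10^-2 mol kg⁻¹ atm⁻¹
pCO2 = [CO2*]/KH = 48.5×10^-6 / 4.786×10^-2 = 1.01×10^-3 atm = 1010 μatm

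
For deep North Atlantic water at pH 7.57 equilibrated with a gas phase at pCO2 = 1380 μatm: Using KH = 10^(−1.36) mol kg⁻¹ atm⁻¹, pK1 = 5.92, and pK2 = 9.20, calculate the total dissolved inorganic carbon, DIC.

[CO2*] = KH · pCO2 = 10^(−1.36) × 1380×10^-6 = 6.024×10^-5 mol/kg
α₀ = 1/(1 + K1/[H⁺] + K1K2/[H⁺]²) = 1/(1 + 10^+1.65 + 10^+0.02) = 0.02141
DIC = [CO2*]/α₀ = 6.024×10^-5 / 0.02141 = 2.81 mmol/kg

DIC = 2.81 mmol/kg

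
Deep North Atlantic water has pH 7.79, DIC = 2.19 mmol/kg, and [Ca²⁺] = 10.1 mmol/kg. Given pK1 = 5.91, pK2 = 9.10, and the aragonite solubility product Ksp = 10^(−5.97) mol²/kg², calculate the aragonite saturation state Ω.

α₂ = 1 / (1 + [H⁺]/K2 + [H⁺]²/(K1K2)) = 1 / (1 + 10^+1.31 + 10^-0.57)
   = 1 / (1 + 20.417 + 0.26915) = 1/21.687 = 0.04611
[CO3²⁻] = α₂ × DIC = 0.04611 × 2.19 = 0.1010 mmol/kg
Ksp = 10^(−5.97) = 1.072×10^-6
Ω = [Ca²⁺][CO3²⁻]/Ksp = (10.1×10^-3)(1.010×10^-4) / 1.072×10^-6 = 0.952

Ω = 0.952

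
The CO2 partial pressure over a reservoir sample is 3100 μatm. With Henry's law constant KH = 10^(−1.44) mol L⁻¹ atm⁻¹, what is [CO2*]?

KH = 10^(−1.44) = 3.631×10^-2 mol L⁻¹ atm⁻¹
[CO2*] = KH · pCO2 = 3.631×10^-2 × 3100×10^-6 atm = 1.13×10^-4 mol/L

[CO2*] = 113 μmol/L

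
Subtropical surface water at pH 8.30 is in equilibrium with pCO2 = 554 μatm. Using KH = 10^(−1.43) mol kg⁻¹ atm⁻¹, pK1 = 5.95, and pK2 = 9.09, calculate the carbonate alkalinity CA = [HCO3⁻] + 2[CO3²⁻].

CA = 6.10 mmol/kg

[CO2*] = KH · pCO2 = 10^(−1.43) × 554×10^-6 = 2.058×10^-5 mol/kg
α₀ = 1/(1 + K1/[H⁺] + K1K2/[H⁺]²) = 1/(1 + 10^+2.35 + 10^+1.56) = 0.003829
DIC = [CO2*]/α₀ = 2.058×10^-5 / 0.003829 = 5.376 mmol/kg
CA = (α₁ + 2α₂)·DIC = (0.8572 + 2×0.1390) × 5.376 = 6.10 mmol/kg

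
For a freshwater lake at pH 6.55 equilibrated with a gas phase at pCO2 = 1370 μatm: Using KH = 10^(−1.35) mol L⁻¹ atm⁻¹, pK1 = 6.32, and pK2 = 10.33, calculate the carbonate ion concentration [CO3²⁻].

[CO2*] = KH · pCO2 = 10^(−1.35) × 1370×10^-6 = 6.120×10^-5 mol/L
α₀ = 1/(1 + K1/[H⁺] + K1K2/[H⁺]²) = 1/(1 + 10^+0.23 + 10^-3.55) = 0.3706
DIC = [CO2*]/α₀ = 6.120×10^-5 / 0.3706 = 0.1651 mmol/L
[CO3²⁻] = α₂·DIC; α₂ = 0.0001044, so [CO3²⁻] = 0.0001044 × 0.1651 = 1.72×10^-5 mmol/L = 0.0172 μmol/L

[CO3²⁻] = 0.0172 μmol/L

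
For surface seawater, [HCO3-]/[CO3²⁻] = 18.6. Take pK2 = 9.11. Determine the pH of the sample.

pH = 7.84

From K2 = [H⁺][CO3²⁻]/[HCO3-]:  pH = pK2 − log₁₀([HCO3-]/[CO3²⁻])
log₁₀(18.6) = +1.270
pH = 9.11 − (+1.270) = 7.84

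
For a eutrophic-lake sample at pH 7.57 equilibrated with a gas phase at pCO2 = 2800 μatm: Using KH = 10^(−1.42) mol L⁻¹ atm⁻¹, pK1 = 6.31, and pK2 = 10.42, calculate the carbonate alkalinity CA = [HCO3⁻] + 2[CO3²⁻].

[CO2*] = KH · pCO2 = 10^(−1.42) × 2800×10^-6 = 1.065×10^-4 mol/L
α₀ = 1/(1 + K1/[H⁺] + K1K2/[H⁺]²) = 1/(1 + 10^+1.26 + 10^-1.59) = 0.05202
DIC = [CO2*]/α₀ = 1.065×10^-4 / 0.05202 = 2.046 mmol/L
CA = (α₁ + 2α₂)·DIC = (0.9466 + 2×0.001337) × 2.046 = 1.94 mmol/L

CA = 1.94 mmol/L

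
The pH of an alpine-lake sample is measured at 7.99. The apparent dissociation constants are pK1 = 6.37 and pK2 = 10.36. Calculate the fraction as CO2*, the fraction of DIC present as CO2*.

α₀ = 1 / (1 + K1/[H⁺] + K1K2/[H⁺]²) = 1 / (1 + 10^+1.62 + 10^-0.75)
   = 1 / (1 + 41.687 + 0.17783) = 1/42.865 = 0.02333

α₀ = 0.0233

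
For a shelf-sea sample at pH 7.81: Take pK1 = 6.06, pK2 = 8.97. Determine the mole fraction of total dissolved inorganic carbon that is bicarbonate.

α₁ = 1 / (1 + [H⁺]/K1 + K2/[H⁺]) = 1 / (1 + 10^-1.75 + 10^-1.16)
   = 1 / (1 + 0.017783 + 0.069183) = 1/1.0870 = 0.9200

α₁ = 0.920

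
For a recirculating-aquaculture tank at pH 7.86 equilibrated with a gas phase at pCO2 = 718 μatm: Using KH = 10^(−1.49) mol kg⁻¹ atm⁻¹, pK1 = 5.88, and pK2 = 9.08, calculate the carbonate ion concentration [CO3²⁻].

[CO2*] = KH · pCO2 = 10^(−1.49) × 718×10^-6 = 2.323×10^-5 mol/kg
α₀ = 1/(1 + K1/[H⁺] + K1K2/[H⁺]²) = 1/(1 + 10^+1.98 + 10^+0.76) = 0.009780
DIC = [CO2*]/α₀ = 2.323×10^-5 / 0.009780 = 2.376 mmol/kg
[CO3²⁻] = α₂·DIC; α₂ = 0.05628, so [CO3²⁻] = 0.05628 × 2.376 = 0.134 mmol/kg

[CO3²⁻] = 0.134 mmol/kg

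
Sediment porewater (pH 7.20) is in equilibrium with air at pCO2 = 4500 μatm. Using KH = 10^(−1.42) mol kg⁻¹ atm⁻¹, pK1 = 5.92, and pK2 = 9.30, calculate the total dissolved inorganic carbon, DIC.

DIC = 3.46 mmol/kg

[CO2*] = KH · pCO2 = 10^(−1.42) × 4500×10^-6 = 1.711×10^-4 mol/kg
α₀ = 1/(1 + K1/[H⁺] + K1K2/[H⁺]²) = 1/(1 + 10^+1.28 + 10^-0.82) = 0.04949
DIC = [CO2*]/α₀ = 1.711×10^-4 / 0.04949 = 3.46 mmol/kg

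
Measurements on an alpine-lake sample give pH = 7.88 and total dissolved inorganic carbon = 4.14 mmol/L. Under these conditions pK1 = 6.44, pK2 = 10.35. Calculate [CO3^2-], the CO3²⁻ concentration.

α₂ = 1 / (1 + [H⁺]/K2 + [H⁺]²/(K1K2)) = 1 / (1 + 10^+2.47 + 10^+1.03)
   = 1 / (1 + 295.12 + 10.715) = 1/306.84 = 0.003259
[CO3²⁻] = α₂ × DIC = 0.003259 × 4.14 = 0.0135 mmol/L = 13.5 μmol/L

[CO3²⁻] = 13.5 μmol/L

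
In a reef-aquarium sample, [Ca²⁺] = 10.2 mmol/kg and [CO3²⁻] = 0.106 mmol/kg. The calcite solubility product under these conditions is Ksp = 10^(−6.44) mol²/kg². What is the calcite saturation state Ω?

Ksp = 10^(−6.44) = 3.631×10^-7
Ω = [Ca²⁺][CO3²⁻]/Ksp = (10.2×10^-3)(0.106×10^-3) / 3.631×10^-7 = 2.98

Ω = 2.98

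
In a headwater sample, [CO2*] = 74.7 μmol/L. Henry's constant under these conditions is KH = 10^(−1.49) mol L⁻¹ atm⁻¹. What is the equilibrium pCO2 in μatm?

pCO2 = 2310 μatm

KH = 10^(−1.49) = 3.236×10^-2 mol L⁻¹ atm⁻¹
pCO2 = [CO2*]/KH = 74.7×10^-6 / 3.236×10^-2 = 2.31×10^-3 atm = 2310 μatm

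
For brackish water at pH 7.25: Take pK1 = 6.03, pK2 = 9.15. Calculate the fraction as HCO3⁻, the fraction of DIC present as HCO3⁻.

α₁ = 1 / (1 + [H⁺]/K1 + K2/[H⁺]) = 1 / (1 + 10^-1.22 + 10^-1.90)
   = 1 / (1 + 0.060256 + 0.012589) = 1/1.0728 = 0.9321

α₁ = 0.932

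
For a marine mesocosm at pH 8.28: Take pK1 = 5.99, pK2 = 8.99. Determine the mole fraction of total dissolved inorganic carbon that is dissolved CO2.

α₀ = 1 / (1 + K1/[H⁺] + K1K2/[H⁺]²) = 1 / (1 + 10^+2.29 + 10^+1.58)
   = 1 / (1 + 194.98 + 38.019) = 1/234.00 = 0.004273

α₀ = 0.00427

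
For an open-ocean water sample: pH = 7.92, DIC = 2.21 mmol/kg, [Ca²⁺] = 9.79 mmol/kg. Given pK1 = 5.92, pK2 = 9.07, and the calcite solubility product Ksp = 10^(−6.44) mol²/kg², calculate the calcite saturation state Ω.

α₂ = 1 / (1 + [H⁺]/K2 + [H⁺]²/(K1K2)) = 1 / (1 + 10^+1.15 + 10^-0.85)
   = 1 / (1 + 14.125 + 0.14125) = 1/15.267 = 0.06550
[CO3²⁻] = α₂ × DIC = 0.06550 × 2.21 = 0.1448 mmol/kg
Ksp = 10^(−6.44) = 3.631×10^-7
Ω = [Ca²⁺][CO3²⁻]/Ksp = (9.79×10^-3)(1.448×10^-4) / 3.631×10^-7 = 3.90

Ω = 3.90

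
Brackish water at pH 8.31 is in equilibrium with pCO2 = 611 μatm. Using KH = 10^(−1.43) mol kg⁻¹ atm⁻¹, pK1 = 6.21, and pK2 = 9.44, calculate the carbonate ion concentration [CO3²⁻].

[CO2*] = KH · pCO2 = 10^(−1.43) × 611×10^-6 = 2.270×10^-5 mol/kg
α₀ = 1/(1 + K1/[H⁺] + K1K2/[H⁺]²) = 1/(1 + 10^+2.10 + 10^+0.97) = 0.007341
DIC = [CO2*]/α₀ = 2.270×10^-5 / 0.007341 = 3.092 mmol/kg
[CO3²⁻] = α₂·DIC; α₂ = 0.06851, so [CO3²⁻] = 0.06851 × 3.092 = 0.212 mmol/kg

[CO3²⁻] = 0.212 mmol/kg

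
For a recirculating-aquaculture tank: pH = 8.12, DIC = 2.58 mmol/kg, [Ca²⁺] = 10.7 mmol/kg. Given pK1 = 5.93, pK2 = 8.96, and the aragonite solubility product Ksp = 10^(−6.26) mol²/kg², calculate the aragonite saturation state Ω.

α₂ = 1 / (1 + [H⁺]/K2 + [H⁺]²/(K1K2)) = 1 / (1 + 10^+0.84 + 10^-1.35)
   = 1 / (1 + 6.9183 + 0.044668) = 1/7.9630 = 0.1256
[CO3²⁻] = α₂ × DIC = 0.1256 × 2.58 = 0.3240 mmol/kg
Ksp = 10^(−6.26) = 5.495×10^-7
Ω = [Ca²⁺][CO3²⁻]/Ksp = (10.7×10^-3)(3.240×10^-4) / 5.495×10^-7 = 6.31

Ω = 6.31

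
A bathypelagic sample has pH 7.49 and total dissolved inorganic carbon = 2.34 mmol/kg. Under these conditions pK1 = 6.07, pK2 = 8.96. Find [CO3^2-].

[CO3²⁻] = 0.0740 mmol/kg

α₂ = 1 / (1 + [H⁺]/K2 + [H⁺]²/(K1K2)) = 1 / (1 + 10^+1.47 + 10^+0.05)
   = 1 / (1 + 29.512 + 1.1220) = 1/31.634 = 0.03161
[CO3²⁻] = α₂ × DIC = 0.03161 × 2.34 = 0.0740 mmol/kg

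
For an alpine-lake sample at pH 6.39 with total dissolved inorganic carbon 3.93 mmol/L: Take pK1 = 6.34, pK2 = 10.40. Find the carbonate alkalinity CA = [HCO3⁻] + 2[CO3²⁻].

CA = 2.08 mmol/L

CA = [HCO3⁻] + 2[CO3²⁻] = (α₁ + 2α₂)·DIC
At pH 6.39: [H⁺]/K1 = 10^-0.05 = 0.89125, K2/[H⁺] = 10^-4.01 = 9.7724×10^-5
α₁ = 1/(1 + 0.89125 + 9.7724×10^-5) = 1/1.8913 = 0.5287; α₂ = α₁·K2/[H⁺] = 5.167×10^-5
α₁ + 2α₂ = 0.5288
CA = 0.5288 × 3.93 = 2.08 mmol/L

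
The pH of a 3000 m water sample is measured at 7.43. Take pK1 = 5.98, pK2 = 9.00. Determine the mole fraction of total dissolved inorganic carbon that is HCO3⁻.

α₁ = 0.941

α₁ = 1 / (1 + [H⁺]/K1 + K2/[H⁺]) = 1 / (1 + 10^-1.45 + 10^-1.57)
   = 1 / (1 + 0.035481 + 0.026915) = 1/1.0624 = 0.9413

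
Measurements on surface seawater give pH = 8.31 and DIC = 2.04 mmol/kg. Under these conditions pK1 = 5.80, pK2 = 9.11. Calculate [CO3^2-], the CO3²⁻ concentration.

[CO3²⁻] = 0.278 mmol/kg

α₂ = 1 / (1 + [H⁺]/K2 + [H⁺]²/(K1K2)) = 1 / (1 + 10^+0.80 + 10^-1.71)
   = 1 / (1 + 6.3096 + 0.019498) = 1/7.3291 = 0.1364
[CO3²⁻] = α₂ × DIC = 0.1364 × 2.04 = 0.278 mmol/kg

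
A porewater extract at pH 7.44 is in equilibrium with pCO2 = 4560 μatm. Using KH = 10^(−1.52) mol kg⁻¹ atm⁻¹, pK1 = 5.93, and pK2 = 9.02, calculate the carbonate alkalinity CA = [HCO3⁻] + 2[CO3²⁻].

[CO2*] = KH · pCO2 = 10^(−1.52) × 4560×10^-6 = 1.377×10^-4 mol/kg
α₀ = 1/(1 + K1/[H⁺] + K1K2/[H⁺]²) = 1/(1 + 10^+1.51 + 10^-0.07) = 0.02923
DIC = [CO2*]/α₀ = 1.377×10^-4 / 0.02923 = 4.711 mmol/kg
CA = (α₁ + 2α₂)·DIC = (0.9459 + 2×0.02488) × 4.711 = 4.69 mmol/kg

CA = 4.69 mmol/kg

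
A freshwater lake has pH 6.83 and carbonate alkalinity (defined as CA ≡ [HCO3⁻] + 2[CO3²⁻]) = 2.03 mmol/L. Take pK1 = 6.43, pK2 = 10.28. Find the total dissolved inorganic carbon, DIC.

DIC = 2.84 mmol/L

CA = [HCO3⁻] + 2[CO3²⁻] = (α₁ + 2α₂)·DIC
At pH 6.83: [H⁺]/K1 = 10^-0.40 = 0.39811, K2/[H⁺] = 10^-3.45 = 0.00035481
α₁ = 1/(1 + 0.39811 + 0.00035481) = 1/1.3985 = 0.7151; α₂ = α₁·K2/[H⁺] = 0.0002537
α₁ + 2α₂ = 0.7156
DIC = CA / (α₁ + 2α₂) = 2.03 / 0.7156 = 2.84 mmol/L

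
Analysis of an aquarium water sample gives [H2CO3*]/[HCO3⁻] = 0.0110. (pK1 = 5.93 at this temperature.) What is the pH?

From K1 = [H⁺][HCO3⁻]/[H2CO3*]:  pH = pK1 − log₁₀([H2CO3*]/[HCO3⁻])
log₁₀(0.0110) = -1.959
pH = 5.93 − (-1.959) = 7.89

pH = 7.89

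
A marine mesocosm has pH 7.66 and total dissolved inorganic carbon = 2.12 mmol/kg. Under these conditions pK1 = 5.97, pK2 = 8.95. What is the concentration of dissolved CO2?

α₀ = 1 / (1 + K1/[H⁺] + K1K2/[H⁺]²) = 1 / (1 + 10^+1.69 + 10^+0.40)
   = 1 / (1 + 48.978 + 2.5119) = 1/52.490 = 0.01905
[CO2*] = α₀ × DIC = 0.01905 × 2.12 = 0.0404 mmol/kg

[CO2*] = 0.0404 mmol/kg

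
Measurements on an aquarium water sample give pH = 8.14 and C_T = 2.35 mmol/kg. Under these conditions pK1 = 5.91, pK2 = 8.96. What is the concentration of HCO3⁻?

α₁ = 1 / (1 + [H⁺]/K1 + K2/[H⁺]) = 1 / (1 + 10^-2.23 + 10^-0.82)
   = 1 / (1 + 0.0058884 + 0.15136) = 1/1.1572 = 0.8641
[HCO3⁻] = α₁ × DIC = 0.8641 × 2.35 = 2.03 mmol/kg

[HCO3⁻] = 2.03 mmol/kg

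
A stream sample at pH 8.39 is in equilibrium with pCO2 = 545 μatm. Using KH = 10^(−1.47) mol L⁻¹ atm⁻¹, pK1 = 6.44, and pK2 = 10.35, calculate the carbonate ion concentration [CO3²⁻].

[CO3²⁻] = 18.0 μmol/L

[CO2*] = KH · pCO2 = 10^(−1.47) × 545×10^-6 = 1.847×10^-5 mol/L
α₀ = 1/(1 + K1/[H⁺] + K1K2/[H⁺]²) = 1/(1 + 10^+1.95 + 10^-0.01) = 0.01098
DIC = [CO2*]/α₀ = 1.847×10^-5 / 0.01098 = 1.682 mmol/L
[CO3²⁻] = α₂·DIC; α₂ = 0.01073, so [CO3²⁻] = 0.01073 × 1.682 = 0.0180 mmol/L = 18.0 μmol/L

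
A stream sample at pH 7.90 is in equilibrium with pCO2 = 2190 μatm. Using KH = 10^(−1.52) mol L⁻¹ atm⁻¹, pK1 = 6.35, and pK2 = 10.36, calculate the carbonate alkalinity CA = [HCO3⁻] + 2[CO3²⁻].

[CO2*] = KH · pCO2 = 10^(−1.52) × 2190×10^-6 = 6.614×10^-5 mol/L
α₀ = 1/(1 + K1/[H⁺] + K1K2/[H⁺]²) = 1/(1 + 10^+1.55 + 10^-0.91) = 0.02732
DIC = [CO2*]/α₀ = 6.614×10^-5 / 0.02732 = 2.421 mmol/L
CA = (α₁ + 2α₂)·DIC = (0.9693 + 2×0.003361) × 2.421 = 2.36 mmol/L

CA = 2.36 mmol/L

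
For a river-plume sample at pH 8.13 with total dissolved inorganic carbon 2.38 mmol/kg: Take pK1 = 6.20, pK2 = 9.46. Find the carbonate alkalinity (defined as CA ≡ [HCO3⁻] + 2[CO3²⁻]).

CA = [HCO3⁻] + 2[CO3²⁻] = (α₁ + 2α₂)·DIC
At pH 8.13: [H⁺]/K1 = 10^-1.93 = 0.011749, K2/[H⁺] = 10^-1.33 = 0.046774
α₁ = 1/(1 + 0.011749 + 0.046774) = 1/1.0585 = 0.9447; α₂ = α₁·K2/[H⁺] = 0.04419
α₁ + 2α₂ = 1.0331
CA = 1.0331 × 2.38 = 2.46 mmol/kg

CA = 2.46 mmol/kg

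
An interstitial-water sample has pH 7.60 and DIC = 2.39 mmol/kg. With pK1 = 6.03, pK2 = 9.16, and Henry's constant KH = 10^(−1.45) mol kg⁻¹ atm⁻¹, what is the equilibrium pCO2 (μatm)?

pCO2 = 1720 μatm

α₀ = 1 / (1 + K1/[H⁺] + K1K2/[H⁺]²) = 1 / (1 + 10^+1.57 + 10^+0.01)
   = 1 / (1 + 37.154 + 1.0233) = 1/39.177 = 0.02553
[CO2*] = α₀ × DIC = 0.02553 × 2.39 = 0.06101 mmol/kg
pCO2 = [CO2*]/KH = 6.101×10^-5 / 3.548×10^-2 = 1720 μatm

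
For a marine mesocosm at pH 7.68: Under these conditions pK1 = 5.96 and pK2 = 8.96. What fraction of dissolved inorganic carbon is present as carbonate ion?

α₂ = 0.0490

α₂ = 1 / (1 + [H⁺]/K2 + [H⁺]²/(K1K2)) = 1 / (1 + 10^+1.28 + 10^-0.44)
   = 1 / (1 + 19.055 + 0.36308) = 1/20.418 = 0.04898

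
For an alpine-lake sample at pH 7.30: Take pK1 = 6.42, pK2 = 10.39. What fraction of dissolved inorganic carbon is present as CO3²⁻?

α₂ = 0.000718

α₂ = 1 / (1 + [H⁺]/K2 + [H⁺]²/(K1K2)) = 1 / (1 + 10^+3.09 + 10^+2.21)
   = 1 / (1 + 1230.3 + 162.18) = 1/1393.4 = 0.0007176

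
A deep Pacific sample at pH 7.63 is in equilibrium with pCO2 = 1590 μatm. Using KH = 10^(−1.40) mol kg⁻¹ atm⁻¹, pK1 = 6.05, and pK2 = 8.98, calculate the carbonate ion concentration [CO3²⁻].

[CO3²⁻] = 0.107 mmol/kg

[CO2*] = KH · pCO2 = 10^(−1.40) × 1590×10^-6 = 6.330×10^-5 mol/kg
α₀ = 1/(1 + K1/[H⁺] + K1K2/[H⁺]²) = 1/(1 + 10^+1.58 + 10^+0.23) = 0.02456
DIC = [CO2*]/α₀ = 6.330×10^-5 / 0.02456 = 2.577 mmol/kg
[CO3²⁻] = α₂·DIC; α₂ = 0.04171, so [CO3²⁻] = 0.04171 × 2.577 = 0.107 mmol/kg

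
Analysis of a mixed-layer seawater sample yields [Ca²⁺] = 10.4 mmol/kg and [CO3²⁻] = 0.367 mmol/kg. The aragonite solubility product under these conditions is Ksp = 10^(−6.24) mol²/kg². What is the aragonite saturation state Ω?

Ω = 6.63

Ksp = 10^(−6.24) = 5.754×10^-7
Ω = [Ca²⁺][CO3²⁻]/Ksp = (10.4×10^-3)(0.367×10^-3) / 5.754×10^-7 = 6.63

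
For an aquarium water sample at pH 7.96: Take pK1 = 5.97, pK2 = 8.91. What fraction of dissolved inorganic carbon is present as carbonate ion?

α₂ = 1 / (1 + [H⁺]/K2 + [H⁺]²/(K1K2)) = 1 / (1 + 10^+0.95 + 10^-1.04)
   = 1 / (1 + 8.9125 + 0.091201) = 1/10.004 = 0.09996

α₂ = 0.100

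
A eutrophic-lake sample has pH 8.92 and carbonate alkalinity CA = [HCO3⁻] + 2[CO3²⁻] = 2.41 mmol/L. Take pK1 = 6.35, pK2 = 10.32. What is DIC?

DIC = 2.33 mmol/L

CA = [HCO3⁻] + 2[CO3²⁻] = (α₁ + 2α₂)·DIC
At pH 8.92: [H⁺]/K1 = 10^-2.57 = 0.0026915, K2/[H⁺] = 10^-1.40 = 0.039811
α₁ = 1/(1 + 0.0026915 + 0.039811) = 1/1.0425 = 0.9592; α₂ = α₁·K2/[H⁺] = 0.03819
α₁ + 2α₂ = 1.0356
DIC = CA / (α₁ + 2α₂) = 2.41 / 1.0356 = 2.33 mmol/L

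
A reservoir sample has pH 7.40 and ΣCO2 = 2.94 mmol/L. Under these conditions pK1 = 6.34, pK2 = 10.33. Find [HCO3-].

α₁ = 1 / (1 + [H⁺]/K1 + K2/[H⁺]) = 1 / (1 + 10^-1.06 + 10^-2.93)
   = 1 / (1 + 0.087096 + 0.0011749) = 1/1.0883 = 0.9189
[HCO3⁻] = α₁ × DIC = 0.9189 × 2.94 = 2.70 mmol/L

[HCO3⁻] = 2.70 mmol/L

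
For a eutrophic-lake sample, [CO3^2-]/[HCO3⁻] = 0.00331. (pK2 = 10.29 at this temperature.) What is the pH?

pH = 7.81

From K2 = [H⁺][CO3^2-]/[HCO3⁻]:  pH = pK2 + log₁₀([CO3^2-]/[HCO3⁻])
log₁₀(0.00331) = -2.480
pH = 10.29 + (-2.480) = 7.81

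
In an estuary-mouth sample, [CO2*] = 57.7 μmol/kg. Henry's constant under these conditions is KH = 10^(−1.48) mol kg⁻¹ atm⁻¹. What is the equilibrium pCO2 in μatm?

KH = 10^(−1.48) = 3.311×10^-2 mol kg⁻¹ atm⁻¹
pCO2 = [CO2*]/KH = 57.7×10^-6 / 3.311×10^-2 = 1.74×10^-3 atm = 1740 μatm

pCO2 = 1740 μatm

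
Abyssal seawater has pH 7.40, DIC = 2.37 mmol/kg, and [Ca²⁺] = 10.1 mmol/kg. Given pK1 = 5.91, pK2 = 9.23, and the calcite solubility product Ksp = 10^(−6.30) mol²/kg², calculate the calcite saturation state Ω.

α₂ = 1 / (1 + [H⁺]/K2 + [H⁺]²/(K1K2)) = 1 / (1 + 10^+1.83 + 10^+0.34)
   = 1 / (1 + 67.608 + 2.1878) = 1/70.796 = 0.01413
[CO3²⁻] = α₂ × DIC = 0.01413 × 2.37 = 0.03348 mmol/kg
Ksp = 10^(−6.30) = 5.012×10^-7
Ω = [Ca²⁺][CO3²⁻]/Ksp = (10.1×10^-3)(3.348×10^-5) / 5.012×10^-7 = 0.675

Ω = 0.675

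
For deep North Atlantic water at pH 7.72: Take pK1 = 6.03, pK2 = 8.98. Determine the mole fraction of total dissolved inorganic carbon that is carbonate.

α₂ = 1 / (1 + [H⁺]/K2 + [H⁺]²/(K1K2)) = 1 / (1 + 10^+1.26 + 10^-0.43)
   = 1 / (1 + 18.197 + 0.37154) = 1/19.569 = 0.05110

α₂ = 0.0511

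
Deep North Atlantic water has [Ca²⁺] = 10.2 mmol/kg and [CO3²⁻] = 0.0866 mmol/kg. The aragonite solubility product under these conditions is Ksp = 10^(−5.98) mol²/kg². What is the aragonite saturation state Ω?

Ω = 0.844

Ksp = 10^(−5.98) = 1.047×10^-6
Ω = [Ca²⁺][CO3²⁻]/Ksp = (10.2×10^-3)(0.0866×10^-3) / 1.047×10^-6 = 0.844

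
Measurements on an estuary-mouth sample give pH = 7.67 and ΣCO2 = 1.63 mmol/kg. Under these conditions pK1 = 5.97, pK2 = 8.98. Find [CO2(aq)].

[CO2*] = 0.0304 mmol/kg

α₀ = 1 / (1 + K1/[H⁺] + K1K2/[H⁺]²) = 1 / (1 + 10^+1.70 + 10^+0.39)
   = 1 / (1 + 50.119 + 2.4547) = 1/53.573 = 0.01867
[CO2*] = α₀ × DIC = 0.01867 × 1.63 = 0.0304 mmol/kg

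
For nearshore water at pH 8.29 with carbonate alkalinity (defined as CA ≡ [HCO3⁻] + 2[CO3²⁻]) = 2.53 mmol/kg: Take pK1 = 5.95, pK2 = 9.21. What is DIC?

DIC = 2.29 mmol/kg

CA = [HCO3⁻] + 2[CO3²⁻] = (α₁ + 2α₂)·DIC
At pH 8.29: [H⁺]/K1 = 10^-2.34 = 0.0045709, K2/[H⁺] = 10^-0.92 = 0.12023
α₁ = 1/(1 + 0.0045709 + 0.12023) = 1/1.1248 = 0.8890; α₂ = α₁·K2/[H⁺] = 0.1069
α₁ + 2α₂ = 1.1028
DIC = CA / (α₁ + 2α₂) = 2.53 / 1.1028 = 2.29 mmol/kg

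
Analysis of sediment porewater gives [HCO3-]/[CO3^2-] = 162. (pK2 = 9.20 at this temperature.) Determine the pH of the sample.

pH = 6.99

From K2 = [H⁺][CO3^2-]/[HCO3-]:  pH = pK2 − log₁₀([HCO3-]/[CO3^2-])
log₁₀(162) = +2.210
pH = 9.20 − (+2.210) = 6.99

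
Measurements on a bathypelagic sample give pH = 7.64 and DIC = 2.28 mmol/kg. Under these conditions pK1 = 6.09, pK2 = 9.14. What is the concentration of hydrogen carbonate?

α₁ = 1 / (1 + [H⁺]/K1 + K2/[H⁺]) = 1 / (1 + 10^-1.55 + 10^-1.50)
   = 1 / (1 + 0.028184 + 0.031623) = 1/1.0598 = 0.9436
[HCO3⁻] = α₁ × DIC = 0.9436 × 2.28 = 2.15 mmol/kg

[HCO3⁻] = 2.15 mmol/kg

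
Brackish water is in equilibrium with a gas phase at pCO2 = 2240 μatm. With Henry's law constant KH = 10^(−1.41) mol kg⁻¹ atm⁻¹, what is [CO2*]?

[CO2*] = 87.1 μmol/kg

KH = 10^(−1.41) = 3.890×10^-2 mol kg⁻¹ atm⁻¹
[CO2*] = KH · pCO2 = 3.890×10^-2 × 2240×10^-6 atm = 8.71×10^-5 mol/kg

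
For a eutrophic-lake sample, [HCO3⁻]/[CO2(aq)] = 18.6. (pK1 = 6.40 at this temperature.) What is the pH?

From K1 = [H⁺][HCO3⁻]/[CO2(aq)]:  pH = pK1 + log₁₀([HCO3⁻]/[CO2(aq)])
log₁₀(18.6) = +1.270
pH = 6.40 + (+1.270) = 7.67

pH = 7.67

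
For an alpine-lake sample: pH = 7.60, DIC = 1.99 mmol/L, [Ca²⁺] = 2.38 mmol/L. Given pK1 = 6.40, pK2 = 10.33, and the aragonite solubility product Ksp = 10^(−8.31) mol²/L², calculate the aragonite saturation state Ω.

α₂ = 1 / (1 + [H⁺]/K2 + [H⁺]²/(K1K2)) = 1 / (1 + 10^+2.73 + 10^+1.53)
   = 1 / (1 + 537.03 + 33.884) = 1/571.92 = 0.001749
[CO3²⁻] = α₂ × DIC = 0.001749 × 1.99 = 0.003480 mmol/L = 3.480 μmol/L
Ksp = 10^(−8.31) = 4.898×10^-9
Ω = [Ca²⁺][CO3²⁻]/Ksp = (2.38×10^-3)(3.480×10^-6) / 4.898×10^-9 = 1.69

Ω = 1.69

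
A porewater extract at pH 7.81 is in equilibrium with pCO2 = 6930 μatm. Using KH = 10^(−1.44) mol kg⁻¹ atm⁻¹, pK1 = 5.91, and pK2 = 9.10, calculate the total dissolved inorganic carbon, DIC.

[CO2*] = KH · pCO2 = 10^(−1.44) × 6930×10^-6 = 2.516×10^-4 mol/kg
α₀ = 1/(1 + K1/[H⁺] + K1K2/[H⁺]²) = 1/(1 + 10^+1.90 + 10^+0.61) = 0.01183
DIC = [CO2*]/α₀ = 2.516×10^-4 / 0.01183 = 21.3 mmol/kg

DIC = 21.3 mmol/kg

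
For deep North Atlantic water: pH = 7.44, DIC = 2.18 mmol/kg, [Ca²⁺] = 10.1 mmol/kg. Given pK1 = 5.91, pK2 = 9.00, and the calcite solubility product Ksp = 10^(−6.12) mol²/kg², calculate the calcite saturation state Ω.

Ω = 0.756

α₂ = 1 / (1 + [H⁺]/K2 + [H⁺]²/(K1K2)) = 1 / (1 + 10^+1.56 + 10^+0.03)
   = 1 / (1 + 36.308 + 1.0715) = 1/38.379 = 0.02606
[CO3²⁻] = α₂ × DIC = 0.02606 × 2.18 = 0.05680 mmol/kg
Ksp = 10^(−6.12) = 7.586×10^-7
Ω = [Ca²⁺][CO3²⁻]/Ksp = (10.1×10^-3)(5.680×10^-5) / 7.586×10^-7 = 0.756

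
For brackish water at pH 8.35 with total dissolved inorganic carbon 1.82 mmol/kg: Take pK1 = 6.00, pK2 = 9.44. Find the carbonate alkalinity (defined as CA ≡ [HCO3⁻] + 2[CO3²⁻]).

CA = 1.95 mmol/kg

CA = [HCO3⁻] + 2[CO3²⁻] = (α₁ + 2α₂)·DIC
At pH 8.35: [H⁺]/K1 = 10^-2.35 = 0.0044668, K2/[H⁺] = 10^-1.09 = 0.081283
α₁ = 1/(1 + 0.0044668 + 0.081283) = 1/1.0857 = 0.9210; α₂ = α₁·K2/[H⁺] = 0.07486
α₁ + 2α₂ = 1.0707
CA = 1.0707 × 1.82 = 1.95 mmol/kg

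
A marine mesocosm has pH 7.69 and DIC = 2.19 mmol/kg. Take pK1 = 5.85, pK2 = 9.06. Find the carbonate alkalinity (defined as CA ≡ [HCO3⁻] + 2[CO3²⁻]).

CA = 2.25 mmol/kg

CA = [HCO3⁻] + 2[CO3²⁻] = (α₁ + 2α₂)·DIC
At pH 7.69: [H⁺]/K1 = 10^-1.84 = 0.014454, K2/[H⁺] = 10^-1.37 = 0.042658
α₁ = 1/(1 + 0.014454 + 0.042658) = 1/1.0571 = 0.9460; α₂ = α₁·K2/[H⁺] = 0.04035
α₁ + 2α₂ = 1.0267
CA = 1.0267 × 2.19 = 2.25 mmol/kg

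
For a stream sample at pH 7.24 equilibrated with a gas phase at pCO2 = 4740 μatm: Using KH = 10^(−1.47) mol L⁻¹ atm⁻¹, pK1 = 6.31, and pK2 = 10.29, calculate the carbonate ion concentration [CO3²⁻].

[CO2*] = KH · pCO2 = 10^(−1.47) × 4740×10^-6 = 1.606×10^-4 mol/L
α₀ = 1/(1 + K1/[H⁺] + K1K2/[H⁺]²) = 1/(1 + 10^+0.93 + 10^-2.12) = 0.1051
DIC = [CO2*]/α₀ = 1.606×10^-4 / 0.1051 = 1.529 mmol/L
[CO3²⁻] = α₂·DIC; α₂ = 0.0007969, so [CO3²⁻] = 0.0007969 × 1.529 = 0.00122 mmol/L = 1.22 μmol/L

[CO3²⁻] = 1.22 μmol/L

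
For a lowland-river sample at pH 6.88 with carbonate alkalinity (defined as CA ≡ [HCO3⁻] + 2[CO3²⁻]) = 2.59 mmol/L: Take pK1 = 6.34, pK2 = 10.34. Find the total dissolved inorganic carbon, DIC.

CA = [HCO3⁻] + 2[CO3²⁻] = (α₁ + 2α₂)·DIC
At pH 6.88: [H⁺]/K1 = 10^-0.54 = 0.28840, K2/[H⁺] = 10^-3.46 = 0.00034674
α₁ = 1/(1 + 0.28840 + 0.00034674) = 1/1.2887 = 0.7759; α₂ = α₁·K2/[H⁺] = 0.0002690
α₁ + 2α₂ = 0.7765
DIC = CA / (α₁ + 2α₂) = 2.59 / 0.7765 = 3.34 mmol/L

DIC = 3.34 mmol/L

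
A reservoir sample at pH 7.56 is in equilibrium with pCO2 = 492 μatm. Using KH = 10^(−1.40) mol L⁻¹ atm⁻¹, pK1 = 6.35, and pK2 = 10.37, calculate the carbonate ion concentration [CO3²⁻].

[CO2*] = KH · pCO2 = 10^(−1.40) × 492×10^-6 = 1.959×10^-5 mol/L
α₀ = 1/(1 + K1/[H⁺] + K1K2/[H⁺]²) = 1/(1 + 10^+1.21 + 10^-1.60) = 0.05799
DIC = [CO2*]/α₀ = 1.959×10^-5 / 0.05799 = 0.3377 mmol/L
[CO3²⁻] = α₂·DIC; α₂ = 0.001457, so [CO3²⁻] = 0.001457 × 0.3377 = 0.000492 mmol/L = 0.492 μmol/L

[CO3²⁻] = 0.492 μmol/L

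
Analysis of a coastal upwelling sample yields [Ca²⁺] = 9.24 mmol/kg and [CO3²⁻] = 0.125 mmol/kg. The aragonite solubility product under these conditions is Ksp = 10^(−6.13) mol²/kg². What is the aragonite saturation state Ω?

Ksp = 10^(−6.13) = 7.413×10^-7
Ω = [Ca²⁺][CO3²⁻]/Ksp = (9.24×10^-3)(0.125×10^-3) / 7.413×10^-7 = 1.56

Ω = 1.56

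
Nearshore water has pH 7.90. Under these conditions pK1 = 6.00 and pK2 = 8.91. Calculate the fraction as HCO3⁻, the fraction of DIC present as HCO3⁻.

α₁ = 0.901

α₁ = 1 / (1 + [H⁺]/K1 + K2/[H⁺]) = 1 / (1 + 10^-1.90 + 10^-1.01)
   = 1 / (1 + 0.012589 + 0.097724) = 1/1.1103 = 0.9006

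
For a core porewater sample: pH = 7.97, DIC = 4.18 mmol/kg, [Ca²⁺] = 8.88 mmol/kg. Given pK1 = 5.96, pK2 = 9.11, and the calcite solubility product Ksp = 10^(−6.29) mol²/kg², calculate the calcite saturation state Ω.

Ω = 4.84

α₂ = 1 / (1 + [H⁺]/K2 + [H⁺]²/(K1K2)) = 1 / (1 + 10^+1.14 + 10^-0.87)
   = 1 / (1 + 13.804 + 0.13490) = 1/14.939 = 0.06694
[CO3²⁻] = α₂ × DIC = 0.06694 × 4.18 = 0.2798 mmol/kg
Ksp = 10^(−6.29) = 5.129×10^-7
Ω = [Ca²⁺][CO3²⁻]/Ksp = (8.88×10^-3)(2.798×10^-4) / 5.129×10^-7 = 4.84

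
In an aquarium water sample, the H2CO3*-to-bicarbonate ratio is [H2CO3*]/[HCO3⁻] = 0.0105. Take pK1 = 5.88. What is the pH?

From K1 = [H⁺][HCO3⁻]/[H2CO3*]:  pH = pK1 − log₁₀([H2CO3*]/[HCO3⁻])
log₁₀(0.0105) = -1.979
pH = 5.88 − (-1.979) = 7.86

pH = 7.86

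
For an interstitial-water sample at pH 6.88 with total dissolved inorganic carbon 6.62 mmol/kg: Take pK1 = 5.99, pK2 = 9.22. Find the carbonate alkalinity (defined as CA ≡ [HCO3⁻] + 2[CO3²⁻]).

CA = 5.89 mmol/kg

CA = [HCO3⁻] + 2[CO3²⁻] = (α₁ + 2α₂)·DIC
At pH 6.88: [H⁺]/K1 = 10^-0.89 = 0.12882, K2/[H⁺] = 10^-2.34 = 0.0045709
α₁ = 1/(1 + 0.12882 + 0.0045709) = 1/1.1334 = 0.8823; α₂ = α₁·K2/[H⁺] = 0.004033
α₁ + 2α₂ = 0.8904
CA = 0.8904 × 6.62 = 5.89 mmol/kg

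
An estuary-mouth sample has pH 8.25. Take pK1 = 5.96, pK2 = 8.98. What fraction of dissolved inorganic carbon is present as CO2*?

α₀ = 0.00430

α₀ = 1 / (1 + K1/[H⁺] + K1K2/[H⁺]²) = 1 / (1 + 10^+2.29 + 10^+1.56)
   = 1 / (1 + 194.98 + 36.308) = 1/232.29 = 0.004305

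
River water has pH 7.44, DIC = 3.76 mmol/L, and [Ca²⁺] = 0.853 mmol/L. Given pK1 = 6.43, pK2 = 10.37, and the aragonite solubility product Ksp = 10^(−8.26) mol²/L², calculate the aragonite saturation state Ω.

Ω = 0.624

α₂ = 1 / (1 + [H⁺]/K2 + [H⁺]²/(K1K2)) = 1 / (1 + 10^+2.93 + 10^+1.92)
   = 1 / (1 + 851.14 + 83.176) = 1/935.31 = 0.001069
[CO3²⁻] = α₂ × DIC = 0.001069 × 3.76 = 0.004020 mmol/L = 4.020 μmol/L
Ksp = 10^(−8.26) = 5.495×10^-9
Ω = [Ca²⁺][CO3²⁻]/Ksp = (0.853×10^-3)(4.020×10^-6) / 5.495×10^-9 = 0.624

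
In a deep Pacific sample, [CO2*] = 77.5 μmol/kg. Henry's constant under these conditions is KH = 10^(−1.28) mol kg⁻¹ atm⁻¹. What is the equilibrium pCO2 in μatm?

KH = 10^(−1.28) = 5.248×10^-2 mol kg⁻¹ atm⁻¹
pCO2 = [CO2*]/KH = 77.5×10^-6 / 5.248×10^-2 = 1.48×10^-3 atm = 1480 μatm

pCO2 = 1480 μatm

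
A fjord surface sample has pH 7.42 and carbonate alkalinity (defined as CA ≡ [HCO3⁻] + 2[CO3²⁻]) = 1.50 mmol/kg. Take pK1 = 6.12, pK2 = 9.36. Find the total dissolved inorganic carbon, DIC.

DIC = 1.56 mmol/kg

CA = [HCO3⁻] + 2[CO3²⁻] = (α₁ + 2α₂)·DIC
At pH 7.42: [H⁺]/K1 = 10^-1.30 = 0.050119, K2/[H⁺] = 10^-1.94 = 0.011482
α₁ = 1/(1 + 0.050119 + 0.011482) = 1/1.0616 = 0.9420; α₂ = α₁·K2/[H⁺] = 0.01082
α₁ + 2α₂ = 0.9636
DIC = CA / (α₁ + 2α₂) = 1.50 / 0.9636 = 1.56 mmol/kg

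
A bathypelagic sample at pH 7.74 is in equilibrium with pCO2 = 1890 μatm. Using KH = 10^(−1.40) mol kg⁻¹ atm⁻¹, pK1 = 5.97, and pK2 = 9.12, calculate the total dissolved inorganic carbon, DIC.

DIC = 4.69 mmol/kg

[CO2*] = KH · pCO2 = 10^(−1.40) × 1890×10^-6 = 7.524×10^-5 mol/kg
α₀ = 1/(1 + K1/[H⁺] + K1K2/[H⁺]²) = 1/(1 + 10^+1.77 + 10^+0.39) = 0.01604
DIC = [CO2*]/α₀ = 7.524×10^-5 / 0.01604 = 4.69 mmol/kg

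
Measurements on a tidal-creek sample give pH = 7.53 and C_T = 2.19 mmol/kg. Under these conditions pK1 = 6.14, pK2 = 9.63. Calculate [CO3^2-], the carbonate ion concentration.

[CO3²⁻] = 16.6 μmol/kg

α₂ = 1 / (1 + [H⁺]/K2 + [H⁺]²/(K1K2)) = 1 / (1 + 10^+2.10 + 10^+0.71)
   = 1 / (1 + 125.89 + 5.1286) = 1/132.02 = 0.007575
[CO3²⁻] = α₂ × DIC = 0.007575 × 2.19 = 0.0166 mmol/kg = 16.6 μmol/kg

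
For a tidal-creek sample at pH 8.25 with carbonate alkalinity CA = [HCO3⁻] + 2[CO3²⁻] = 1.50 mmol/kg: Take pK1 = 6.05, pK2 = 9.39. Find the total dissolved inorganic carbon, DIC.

DIC = 1.41 mmol/kg

CA = [HCO3⁻] + 2[CO3²⁻] = (α₁ + 2α₂)·DIC
At pH 8.25: [H⁺]/K1 = 10^-2.20 = 0.0063096, K2/[H⁺] = 10^-1.14 = 0.072444
α₁ = 1/(1 + 0.0063096 + 0.072444) = 1/1.0788 = 0.9270; α₂ = α₁·K2/[H⁺] = 0.06715
α₁ + 2α₂ = 1.0613
DIC = CA / (α₁ + 2α₂) = 1.50 / 1.0613 = 1.41 mmol/kg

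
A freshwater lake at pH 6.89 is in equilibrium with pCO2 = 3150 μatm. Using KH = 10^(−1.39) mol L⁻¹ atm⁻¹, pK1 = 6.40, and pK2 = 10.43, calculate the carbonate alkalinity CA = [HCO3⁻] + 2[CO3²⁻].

CA = 0.397 mmol/L

[CO2*] = KH · pCO2 = 10^(−1.39) × 3150×10^-6 = 1.283×10^-4 mol/L
α₀ = 1/(1 + K1/[H⁺] + K1K2/[H⁺]²) = 1/(1 + 10^+0.49 + 10^-3.05) = 0.2444
DIC = [CO2*]/α₀ = 1.283×10^-4 / 0.2444 = 0.5250 mmol/L
CA = (α₁ + 2α₂)·DIC = (0.7554 + 2×0.0002178) × 0.5250 = 0.397 mmol/L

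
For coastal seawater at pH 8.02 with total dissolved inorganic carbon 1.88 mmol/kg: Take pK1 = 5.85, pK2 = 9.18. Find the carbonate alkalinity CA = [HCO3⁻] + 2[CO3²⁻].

CA = [HCO3⁻] + 2[CO3²⁻] = (α₁ + 2α₂)·DIC
At pH 8.02: [H⁺]/K1 = 10^-2.17 = 0.0067608, K2/[H⁺] = 10^-1.16 = 0.069183
α₁ = 1/(1 + 0.0067608 + 0.069183) = 1/1.0759 = 0.9294; α₂ = α₁·K2/[H⁺] = 0.06430
α₁ + 2α₂ = 1.0580
CA = 1.0580 × 1.88 = 1.99 mmol/kg

CA = 1.99 mmol/kg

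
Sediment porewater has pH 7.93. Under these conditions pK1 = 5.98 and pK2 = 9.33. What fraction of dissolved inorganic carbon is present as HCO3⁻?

α₁ = 1 / (1 + [H⁺]/K1 + K2/[H⁺]) = 1 / (1 + 10^-1.95 + 10^-1.40)
   = 1 / (1 + 0.011220 + 0.039811) = 1/1.0510 = 0.9514

α₁ = 0.951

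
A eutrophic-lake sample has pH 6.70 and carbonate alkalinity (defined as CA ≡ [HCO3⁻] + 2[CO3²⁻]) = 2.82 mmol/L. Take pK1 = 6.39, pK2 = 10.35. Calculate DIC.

CA = [HCO3⁻] + 2[CO3²⁻] = (α₁ + 2α₂)·DIC
At pH 6.70: [H⁺]/K1 = 10^-0.31 = 0.48978, K2/[H⁺] = 10^-3.65 = 0.00022387
α₁ = 1/(1 + 0.48978 + 0.00022387) = 1/1.4900 = 0.6711; α₂ = α₁·K2/[H⁺] = 0.0001502
α₁ + 2α₂ = 0.6714
DIC = CA / (α₁ + 2α₂) = 2.82 / 0.6714 = 4.20 mmol/L

DIC = 4.20 mmol/L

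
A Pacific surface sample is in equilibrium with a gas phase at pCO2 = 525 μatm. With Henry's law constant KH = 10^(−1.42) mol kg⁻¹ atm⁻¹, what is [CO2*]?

[CO2*] = 20.0 μmol/kg

KH = 10^(−1.42) = 3.802×10^-2 mol kg⁻¹ atm⁻¹
[CO2*] = KH · pCO2 = 3.802×10^-2 × 525×10^-6 atm = 2.00×10^-5 mol/kg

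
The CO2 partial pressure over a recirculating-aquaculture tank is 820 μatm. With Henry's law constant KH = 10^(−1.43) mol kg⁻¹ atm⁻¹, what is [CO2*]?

[CO2*] = 30.5 μmol/kg

KH = 10^(−1.43) = 3.715×10^-2 mol kg⁻¹ atm⁻¹
[CO2*] = KH · pCO2 = 3.715×10^-2 × 820×10^-6 atm = 3.05×10^-5 mol/kg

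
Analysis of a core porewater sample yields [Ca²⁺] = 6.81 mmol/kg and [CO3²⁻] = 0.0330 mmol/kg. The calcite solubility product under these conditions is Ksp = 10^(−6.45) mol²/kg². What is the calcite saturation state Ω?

Ω = 0.633

Ksp = 10^(−6.45) = 3.548×10^-7
Ω = [Ca²⁺][CO3²⁻]/Ksp = (6.81×10^-3)(0.0330×10^-3) / 3.548×10^-7 = 0.633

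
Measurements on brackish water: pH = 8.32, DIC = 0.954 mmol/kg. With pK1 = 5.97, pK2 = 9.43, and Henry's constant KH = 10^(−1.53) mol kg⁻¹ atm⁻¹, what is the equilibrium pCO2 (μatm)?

α₀ = 1 / (1 + K1/[H⁺] + K1K2/[H⁺]²) = 1 / (1 + 10^+2.35 + 10^+1.24)
   = 1 / (1 + 223.87 + 17.378) = 1/242.25 = 0.004128
[CO2*] = α₀ × DIC = 0.004128 × 0.954 = 0.003938 mmol/kg = 3.938 μmol/kg
pCO2 = [CO2*]/KH = 3.938×10^-6 / 2.951×10^-2 = 133 μatm

pCO2 = 133 μatm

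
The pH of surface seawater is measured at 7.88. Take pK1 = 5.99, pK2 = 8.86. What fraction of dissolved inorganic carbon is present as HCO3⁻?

α₁ = 1 / (1 + [H⁺]/K1 + K2/[H⁺]) = 1 / (1 + 10^-1.89 + 10^-0.98)
   = 1 / (1 + 0.012882 + 0.10471) = 1/1.1176 = 0.8948

α₁ = 0.895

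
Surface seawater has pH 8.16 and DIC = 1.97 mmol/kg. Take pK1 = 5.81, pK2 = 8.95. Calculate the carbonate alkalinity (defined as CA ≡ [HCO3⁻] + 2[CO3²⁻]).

CA = [HCO3⁻] + 2[CO3²⁻] = (α₁ + 2α₂)·DIC
At pH 8.16: [H⁺]/K1 = 10^-2.35 = 0.0044668, K2/[H⁺] = 10^-0.79 = 0.16218
α₁ = 1/(1 + 0.0044668 + 0.16218) = 1/1.1666 = 0.8572; α₂ = α₁·K2/[H⁺] = 0.1390
α₁ + 2α₂ = 1.1352
CA = 1.1352 × 1.97 = 2.24 mmol/kg

CA = 2.24 mmol/kg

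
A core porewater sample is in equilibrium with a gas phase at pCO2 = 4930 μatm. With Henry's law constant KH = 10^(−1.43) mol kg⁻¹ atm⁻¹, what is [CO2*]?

[CO2*] = 183 μmol/kg

KH = 10^(−1.43) = 3.715×10^-2 mol kg⁻¹ atm⁻¹
[CO2*] = KH · pCO2 = 3.715×10^-2 × 4930×10^-6 atm = 1.83×10^-4 mol/kg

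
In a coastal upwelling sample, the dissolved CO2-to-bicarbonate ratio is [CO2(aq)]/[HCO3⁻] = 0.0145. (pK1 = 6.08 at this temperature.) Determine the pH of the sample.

From K1 = [H⁺][HCO3⁻]/[CO2(aq)]:  pH = pK1 − log₁₀([CO2(aq)]/[HCO3⁻])
log₁₀(0.0145) = -1.839
pH = 6.08 − (-1.839) = 7.92

pH = 7.92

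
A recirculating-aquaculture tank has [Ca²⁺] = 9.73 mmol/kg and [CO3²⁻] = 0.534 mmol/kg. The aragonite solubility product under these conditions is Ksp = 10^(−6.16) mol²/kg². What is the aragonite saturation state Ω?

Ω = 7.51

Ksp = 10^(−6.16) = 6.918×10^-7
Ω = [Ca²⁺][CO3²⁻]/Ksp = (9.73×10^-3)(0.534×10^-3) / 6.918×10^-7 = 7.51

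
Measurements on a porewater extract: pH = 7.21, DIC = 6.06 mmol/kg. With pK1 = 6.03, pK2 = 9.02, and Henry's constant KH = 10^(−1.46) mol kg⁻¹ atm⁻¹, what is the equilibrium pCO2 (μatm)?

pCO2 = 1.07×10^4 μatm

α₀ = 1 / (1 + K1/[H⁺] + K1K2/[H⁺]²) = 1 / (1 + 10^+1.18 + 10^-0.63)
   = 1 / (1 + 15.136 + 0.23442) = 1/16.370 = 0.06109
[CO2*] = α₀ × DIC = 0.06109 × 6.06 = 0.3702 mmol/kg
pCO2 = [CO2*]/KH = 3.702×10^-4 / 3.467×10^-2 = 1.07×10^4 μatm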